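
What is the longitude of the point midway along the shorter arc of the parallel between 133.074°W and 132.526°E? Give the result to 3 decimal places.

Signed shortest Δλ from -133.074° to +132.526° is -94.400°.
Midpoint longitude = -133.074° + (-94.400°)/2 = -133.074° − 47.200° = -180.274°.
Normalise into (−180°, 180°]: +179.726°.
(The naïve average (-133.074 + +132.526)/2 = -0.274° is on the wrong side of the globe.)

179.726°E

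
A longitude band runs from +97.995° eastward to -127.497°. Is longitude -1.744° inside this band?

No

Band width going east from +97.995° to -127.497°: ((-127.497 − 97.995) mod 360) = 134.508°.
Offset of -1.744° east of the west edge: ((-1.744 − 97.995) mod 360) = 260.261°.
260.261° > 134.508° ⇒ outside.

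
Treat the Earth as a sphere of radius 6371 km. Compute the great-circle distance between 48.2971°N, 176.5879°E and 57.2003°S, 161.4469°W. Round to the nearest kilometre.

Δλ = -161.4469 − 176.5879 = -338.0348°; wrapped into (−180°, 180°]: 21.9652°.
Δφ = -57.2003 − 48.2971 = -105.4974°.
a = sin²(Δφ/2) + cos φ₁ · cos φ₂ · sin²(Δλ/2) = 0.646677.
c = 2·atan2(√a, √(1−a)) = 1.86853 rad → d = 6371·c ≈ 11904.40 km.

11904 km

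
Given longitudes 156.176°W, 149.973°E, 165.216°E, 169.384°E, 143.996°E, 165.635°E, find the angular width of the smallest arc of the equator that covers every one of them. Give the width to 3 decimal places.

Sort the longitudes: -156.176°, +143.996°, +149.973°, +165.216°, +165.635°, +169.384°.
Eastward gaps between consecutive values (wrapping around): 300.172°, 5.977°, 15.243°, 0.419°, 3.749°, 34.440°.
Largest gap = 300.172° ⇒ minimal covering band is its complement: 360° − 300.172° = 59.828°.
Band runs from +143.996° eastward to -156.176°, crossing the antimeridian.

59.828°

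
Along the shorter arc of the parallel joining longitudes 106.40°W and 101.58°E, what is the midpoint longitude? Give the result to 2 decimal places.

Signed shortest Δλ from -106.40° to +101.58° is -152.02°.
Midpoint longitude = -106.40° + (-152.02°)/2 = -106.40° − 76.01° = -182.41°.
Normalise into (−180°, 180°]: +177.59°.
(The naïve average (-106.40 + +101.58)/2 = -2.41° is on the wrong side of the globe.)

177.59°E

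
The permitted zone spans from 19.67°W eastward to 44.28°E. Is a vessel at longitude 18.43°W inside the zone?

Band width going east from -19.67° to +44.28°: ((44.28 − -19.67) mod 360) = 63.95°.
Offset of -18.43° east of the west edge: ((-18.43 − -19.67) mod 360) = 1.24°.
1.24° ≤ 63.95° ⇒ inside.

Yes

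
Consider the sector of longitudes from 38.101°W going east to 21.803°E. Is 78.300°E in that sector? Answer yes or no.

Band width going east from -38.101° to +21.803°: ((21.803 − -38.101) mod 360) = 59.904°.
Offset of +78.300° east of the west edge: ((78.300 − -38.101) mod 360) = 116.401°.
116.401° > 59.904° ⇒ outside.

No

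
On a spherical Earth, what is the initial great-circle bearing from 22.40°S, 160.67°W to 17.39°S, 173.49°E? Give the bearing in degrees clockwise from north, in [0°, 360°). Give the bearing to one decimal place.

277.0°

Δλ = 173.49 − -160.67 = 334.16°; wrapped into (−180°, 180°]: -25.84°.
θ = atan2( sin Δλ · cos φ₂ , cos φ₁ · sin φ₂ − sin φ₁ · cos φ₂ · cos Δλ )
  = atan2(-0.41594, 0.05097) = -83.014° → normalised to [0°, 360°): 276.986°.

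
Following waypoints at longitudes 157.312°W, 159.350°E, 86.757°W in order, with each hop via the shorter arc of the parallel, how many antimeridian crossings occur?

2

Leg 1: -157.312° → +159.350°, shortest Δλ = -43.338° (west) — crosses 180°.
Leg 2: +159.350° → -86.757°, shortest Δλ = 113.893° (east) — crosses 180°.
Total crossings: 2.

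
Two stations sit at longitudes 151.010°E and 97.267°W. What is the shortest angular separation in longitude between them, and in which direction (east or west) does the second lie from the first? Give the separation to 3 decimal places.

111.723° east

Raw difference: -97.267 − 151.010 = -248.277°.
Normalise into (−180°, 180°]: -248.277° + 360° = 111.723°.
Positive ⇒ the second point lies to the east; separation 111.723°.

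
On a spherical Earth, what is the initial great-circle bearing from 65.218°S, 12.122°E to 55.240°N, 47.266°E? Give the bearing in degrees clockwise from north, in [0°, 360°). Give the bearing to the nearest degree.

Δλ = 47.266 − 12.122 = 35.144°.
θ = atan2( sin Δλ · cos φ₂ , cos φ₁ · sin φ₂ − sin φ₁ · cos φ₂ · cos Δλ )
  = atan2(0.32819, 0.76764) = 23.148° → normalised to [0°, 360°): 23.148°.

23°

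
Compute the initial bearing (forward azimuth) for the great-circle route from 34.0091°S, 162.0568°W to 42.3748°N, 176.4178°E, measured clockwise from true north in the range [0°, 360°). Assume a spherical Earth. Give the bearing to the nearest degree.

344°

Δλ = 176.4178 − -162.0568 = 338.4746°; wrapped into (−180°, 180°]: -21.5254°.
θ = atan2( sin Δλ · cos φ₂ , cos φ₁ · sin φ₂ − sin φ₁ · cos φ₂ · cos Δλ )
  = atan2(-0.27106, 0.94308) = -16.036° → normalised to [0°, 360°): 343.964°.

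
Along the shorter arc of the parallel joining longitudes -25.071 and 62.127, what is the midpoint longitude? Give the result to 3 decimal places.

+18.528°

Signed shortest Δλ from -25.071° to +62.127° is +87.198°.
Midpoint longitude = -25.071° + (+87.198°)/2 = -25.071° + 43.599° = +18.528°.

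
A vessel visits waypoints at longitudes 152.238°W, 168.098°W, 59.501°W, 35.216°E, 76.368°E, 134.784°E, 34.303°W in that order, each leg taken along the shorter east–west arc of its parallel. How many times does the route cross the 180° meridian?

0

Leg 1: -152.238° → -168.098°, shortest Δλ = -15.86° (west) — does not cross 180°.
Leg 2: -168.098° → -59.501°, shortest Δλ = 108.597° (east) — does not cross 180°.
Leg 3: -59.501° → +35.216°, shortest Δλ = 94.717° (east) — does not cross 180°.
Leg 4: +35.216° → +76.368°, shortest Δλ = 41.152° (east) — does not cross 180°.
Leg 5: +76.368° → +134.784°, shortest Δλ = 58.416° (east) — does not cross 180°.
Leg 6: +134.784° → -34.303°, shortest Δλ = -169.087° (west) — does not cross 180°.
Total crossings: 0.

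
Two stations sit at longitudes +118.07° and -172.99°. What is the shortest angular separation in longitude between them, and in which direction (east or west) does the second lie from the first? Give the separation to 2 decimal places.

Raw difference: -172.99 − 118.07 = -291.06°.
Normalise into (−180°, 180°]: -291.06° + 360° = 68.94°.
Positive ⇒ the second point lies to the east; separation 68.94°.

68.94° east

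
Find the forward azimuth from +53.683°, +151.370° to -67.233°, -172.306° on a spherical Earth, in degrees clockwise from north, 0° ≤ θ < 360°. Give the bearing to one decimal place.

Δλ = -172.306 − 151.370 = -323.676°; wrapped into (−180°, 180°]: 36.324°.
θ = atan2( sin Δλ · cos φ₂ , cos φ₁ · sin φ₂ − sin φ₁ · cos φ₂ · cos Δλ )
  = atan2(0.22923, -0.79733) = 163.960° → normalised to [0°, 360°): 163.960°.

164.0°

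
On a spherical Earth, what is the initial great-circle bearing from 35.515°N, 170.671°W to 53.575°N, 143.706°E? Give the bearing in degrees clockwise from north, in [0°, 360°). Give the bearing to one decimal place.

314.3°

Δλ = 143.706 − -170.671 = 314.377°; wrapped into (−180°, 180°]: -45.623°.
θ = atan2( sin Δλ · cos φ₂ , cos φ₁ · sin φ₂ − sin φ₁ · cos φ₂ · cos Δλ )
  = atan2(-0.42440, 0.41371) = -45.731° → normalised to [0°, 360°): 314.269°.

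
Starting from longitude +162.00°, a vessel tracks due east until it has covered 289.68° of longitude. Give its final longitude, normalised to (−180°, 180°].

+91.68°

Start at +162.00°; shift +289.68° → +451.68°.
+451.68° lies outside (−180°, 180°]; subtract 360° → +91.68°.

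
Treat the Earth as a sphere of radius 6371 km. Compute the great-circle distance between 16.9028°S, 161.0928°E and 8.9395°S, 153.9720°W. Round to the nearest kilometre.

4939 km

Δλ = -153.9720 − 161.0928 = -315.0648°; wrapped into (−180°, 180°]: 44.9352°.
Δφ = -8.9395 − -16.9028 = 7.9633°.
a = sin²(Δφ/2) + cos φ₁ · cos φ₂ · sin²(Δλ/2) = 0.142862.
c = 2·atan2(√a, √(1−a)) = 0.77521 rad → d = 6371·c ≈ 4938.84 km.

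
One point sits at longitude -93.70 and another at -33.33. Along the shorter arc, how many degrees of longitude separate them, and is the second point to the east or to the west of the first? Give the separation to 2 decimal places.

Raw difference: -33.33 − -93.70 = 60.37°.
Normalise into (−180°, 180°]: 60.37° stays 60.37°.
Positive ⇒ the second point lies to the east; separation 60.37°.

60.37° east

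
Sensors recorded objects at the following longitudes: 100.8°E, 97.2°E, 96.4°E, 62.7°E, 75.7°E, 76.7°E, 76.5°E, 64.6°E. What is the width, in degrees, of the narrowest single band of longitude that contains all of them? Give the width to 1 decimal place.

38.1°

Sort the longitudes: +62.7°, +64.6°, +75.7°, +76.5°, +76.7°, +96.4°, +97.2°, +100.8°.
Eastward gaps between consecutive values (wrapping around): 1.9°, 11.1°, 0.8°, 0.2°, 19.7°, 0.8°, 3.6°, 321.9°.
Largest gap = 321.9° ⇒ minimal covering band is its complement: 360° − 321.9° = 38.1°.
Band runs from +62.7° eastward to +100.8°.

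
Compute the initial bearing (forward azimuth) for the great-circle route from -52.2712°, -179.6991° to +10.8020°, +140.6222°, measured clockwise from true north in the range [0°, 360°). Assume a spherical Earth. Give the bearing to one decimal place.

318.6°

Δλ = 140.6222 − -179.6991 = 320.3213°; wrapped into (−180°, 180°]: -39.6787°.
θ = atan2( sin Δλ · cos φ₂ , cos φ₁ · sin φ₂ − sin φ₁ · cos φ₂ · cos Δλ )
  = atan2(-0.62717, 0.71262) = -41.351° → normalised to [0°, 360°): 318.649°.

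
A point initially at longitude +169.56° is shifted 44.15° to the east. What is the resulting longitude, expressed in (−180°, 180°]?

Start at +169.56°; shift +44.15° → +213.71°.
+213.71° lies outside (−180°, 180°]; subtract 360° → -146.29°.

-146.29°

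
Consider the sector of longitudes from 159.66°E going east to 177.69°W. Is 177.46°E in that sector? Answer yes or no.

Band width going east from +159.66° to -177.69°: ((-177.69 − 159.66) mod 360) = 22.65°.
Offset of +177.46° east of the west edge: ((177.46 − 159.66) mod 360) = 17.80°.
17.80° ≤ 22.65° ⇒ inside.

Yes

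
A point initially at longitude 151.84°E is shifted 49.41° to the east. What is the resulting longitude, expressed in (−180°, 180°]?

Start at +151.84°; shift +49.41° → +201.25°.
+201.25° lies outside (−180°, 180°]; subtract 360° → -158.75°.

158.75°W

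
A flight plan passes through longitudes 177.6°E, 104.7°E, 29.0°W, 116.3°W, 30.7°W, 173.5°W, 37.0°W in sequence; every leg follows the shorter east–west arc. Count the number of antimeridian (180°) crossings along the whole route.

0

Leg 1: +177.6° → +104.7°, shortest Δλ = -72.9° (west) — does not cross 180°.
Leg 2: +104.7° → -29.0°, shortest Δλ = -133.7° (west) — does not cross 180°.
Leg 3: -29.0° → -116.3°, shortest Δλ = -87.3° (west) — does not cross 180°.
Leg 4: -116.3° → -30.7°, shortest Δλ = 85.6° (east) — does not cross 180°.
Leg 5: -30.7° → -173.5°, shortest Δλ = -142.8° (west) — does not cross 180°.
Leg 6: -173.5° → -37.0°, shortest Δλ = 136.5° (east) — does not cross 180°.
Total crossings: 0.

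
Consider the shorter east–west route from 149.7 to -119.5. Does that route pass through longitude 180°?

Naïve |-119.5 − 149.7| = 269.2° > 180°, so the shorter arc goes the other way round — across 180°.
Signed shortest Δλ = ((-119.5 − 149.7 + 180) mod 360) − 180 = 90.8°.
Going east by 90.8° from +149.7° passes through 180° before reaching -119.5°.

Yes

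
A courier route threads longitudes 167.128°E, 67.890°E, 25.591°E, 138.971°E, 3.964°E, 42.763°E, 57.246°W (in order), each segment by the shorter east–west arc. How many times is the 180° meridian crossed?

Leg 1: +167.128° → +67.890°, shortest Δλ = -99.238° (west) — does not cross 180°.
Leg 2: +67.890° → +25.591°, shortest Δλ = -42.299° (west) — does not cross 180°.
Leg 3: +25.591° → +138.971°, shortest Δλ = 113.38° (east) — does not cross 180°.
Leg 4: +138.971° → +3.964°, shortest Δλ = -135.007° (west) — does not cross 180°.
Leg 5: +3.964° → +42.763°, shortest Δλ = 38.799° (east) — does not cross 180°.
Leg 6: +42.763° → -57.246°, shortest Δλ = -100.009° (west) — does not cross 180°.
Total crossings: 0.

0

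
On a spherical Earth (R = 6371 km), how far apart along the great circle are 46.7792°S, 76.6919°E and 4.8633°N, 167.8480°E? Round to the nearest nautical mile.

5664 nmi

Δλ = 167.8480 − 76.6919 = 91.1561°.
Δφ = 4.8633 − -46.7792 = 51.6425°.
a = sin²(Δφ/2) + cos φ₁ · cos φ₂ · sin²(Δλ/2) = 0.537774.
c = 2·atan2(√a, √(1−a)) = 1.64642 rad → d = 6371·c ≈ 10489.31 km ≈ 5663.78 nmi.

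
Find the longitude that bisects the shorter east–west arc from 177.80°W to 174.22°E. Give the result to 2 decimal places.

178.21°E

Signed shortest Δλ from -177.80° to +174.22° is -7.98°.
Midpoint longitude = -177.80° + (-7.98°)/2 = -177.80° − 3.99° = -181.79°.
Normalise into (−180°, 180°]: +178.21°.
(The naïve average (-177.80 + +174.22)/2 = -1.79° is on the wrong side of the globe.)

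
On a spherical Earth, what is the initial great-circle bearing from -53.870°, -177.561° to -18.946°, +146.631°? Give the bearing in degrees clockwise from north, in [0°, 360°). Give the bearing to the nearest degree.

308°

Δλ = 146.631 − -177.561 = 324.192°; wrapped into (−180°, 180°]: -35.808°.
θ = atan2( sin Δλ · cos φ₂ , cos φ₁ · sin φ₂ − sin φ₁ · cos φ₂ · cos Δλ )
  = atan2(-0.55337, 0.42809) = -52.274° → normalised to [0°, 360°): 307.726°.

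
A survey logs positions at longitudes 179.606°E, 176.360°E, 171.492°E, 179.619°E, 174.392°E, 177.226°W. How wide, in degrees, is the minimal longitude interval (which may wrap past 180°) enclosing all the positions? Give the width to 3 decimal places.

Sort the longitudes: -177.226°, +171.492°, +174.392°, +176.360°, +179.606°, +179.619°.
Eastward gaps between consecutive values (wrapping around): 348.718°, 2.900°, 1.968°, 3.246°, 0.013°, 3.155°.
Largest gap = 348.718° ⇒ minimal covering band is its complement: 360° − 348.718° = 11.282°.
Band runs from +171.492° eastward to -177.226°, crossing the antimeridian.

11.282°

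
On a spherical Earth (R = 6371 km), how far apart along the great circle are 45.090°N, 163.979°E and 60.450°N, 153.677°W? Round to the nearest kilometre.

3240 km

Δλ = -153.677 − 163.979 = -317.656°; wrapped into (−180°, 180°]: 42.344°.
Δφ = 60.450 − 45.090 = 15.360°.
a = sin²(Δφ/2) + cos φ₁ · cos φ₂ · sin²(Δλ/2) = 0.063278.
c = 2·atan2(√a, √(1−a)) = 0.50857 rad → d = 6371·c ≈ 3240.07 km.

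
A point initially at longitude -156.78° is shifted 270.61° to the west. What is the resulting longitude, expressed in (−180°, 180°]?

Start at -156.78°; shift −270.61° → -427.39°.
-427.39° lies outside (−180°, 180°]; add 360° → -67.39°.

-67.39°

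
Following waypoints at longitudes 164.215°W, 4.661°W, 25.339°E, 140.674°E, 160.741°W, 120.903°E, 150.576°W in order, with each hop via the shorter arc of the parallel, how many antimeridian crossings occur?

Leg 1: -164.215° → -4.661°, shortest Δλ = 159.554° (east) — does not cross 180°.
Leg 2: -4.661° → +25.339°, shortest Δλ = 30.0° (east) — does not cross 180°.
Leg 3: +25.339° → +140.674°, shortest Δλ = 115.335° (east) — does not cross 180°.
Leg 4: +140.674° → -160.741°, shortest Δλ = 58.585° (east) — crosses 180°.
Leg 5: -160.741° → +120.903°, shortest Δλ = -78.356° (west) — crosses 180°.
Leg 6: +120.903° → -150.576°, shortest Δλ = 88.521° (east) — crosses 180°.
Total crossings: 3.

3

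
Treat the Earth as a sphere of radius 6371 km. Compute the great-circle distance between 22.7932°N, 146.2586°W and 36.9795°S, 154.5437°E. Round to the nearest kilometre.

Δλ = 154.5437 − -146.2586 = 300.8023°; wrapped into (−180°, 180°]: -59.1977°.
Δφ = -36.9795 − 22.7932 = -59.7727°.
a = sin²(Δφ/2) + cos φ₁ · cos φ₂ · sin²(Δλ/2) = 0.427954.
c = 2·atan2(√a, √(1−a)) = 1.42620 rad → d = 6371·c ≈ 9086.32 km.

9086 km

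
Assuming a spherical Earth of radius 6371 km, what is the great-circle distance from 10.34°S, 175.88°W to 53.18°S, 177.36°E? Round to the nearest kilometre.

Δλ = 177.36 − -175.88 = 353.24°; wrapped into (−180°, 180°]: -6.76°.
Δφ = -53.18 − -10.34 = -42.84°.
a = sin²(Δφ/2) + cos φ₁ · cos φ₂ · sin²(Δλ/2) = 0.135422.
c = 2·atan2(√a, √(1−a)) = 0.75371 rad → d = 6371·c ≈ 4801.87 km.

4802 km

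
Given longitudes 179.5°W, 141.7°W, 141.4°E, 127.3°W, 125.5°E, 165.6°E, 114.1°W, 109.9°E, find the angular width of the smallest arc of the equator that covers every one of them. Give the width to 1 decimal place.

136.0°

Sort the longitudes: -179.5°, -141.7°, -127.3°, -114.1°, +109.9°, +125.5°, +141.4°, +165.6°.
Eastward gaps between consecutive values (wrapping around): 37.8°, 14.4°, 13.2°, 224.0°, 15.6°, 15.9°, 24.2°, 14.9°.
Largest gap = 224.0° ⇒ minimal covering band is its complement: 360° − 224.0° = 136.0°.
Band runs from +109.9° eastward to -114.1°, crossing the antimeridian.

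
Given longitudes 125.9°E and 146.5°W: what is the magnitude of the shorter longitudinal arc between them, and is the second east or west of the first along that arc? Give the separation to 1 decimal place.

Raw difference: -146.5 − 125.9 = -272.4°.
Normalise into (−180°, 180°]: -272.4° + 360° = 87.6°.
Positive ⇒ the second point lies to the east; separation 87.6°.

87.6° east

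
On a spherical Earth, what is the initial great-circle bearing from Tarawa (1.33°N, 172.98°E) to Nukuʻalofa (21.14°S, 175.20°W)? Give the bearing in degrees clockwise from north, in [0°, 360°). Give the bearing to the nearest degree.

Δλ = -175.20 − 172.98 = -348.18°; wrapped into (−180°, 180°]: 11.82°.
θ = atan2( sin Δλ · cos φ₂ , cos φ₁ · sin φ₂ − sin φ₁ · cos φ₂ · cos Δλ )
  = atan2(0.19105, -0.38174) = 153.413° → normalised to [0°, 360°): 153.413°.

153°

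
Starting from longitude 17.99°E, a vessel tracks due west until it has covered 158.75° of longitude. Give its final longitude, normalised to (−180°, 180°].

Start at +17.99°; shift −158.75° → -140.76°.
-140.76° already lies in (−180°, 180°].

140.76°W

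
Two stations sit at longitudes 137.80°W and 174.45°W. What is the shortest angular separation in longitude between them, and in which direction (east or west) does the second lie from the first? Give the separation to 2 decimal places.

Raw difference: -174.45 − -137.80 = -36.65°.
Normalise into (−180°, 180°]: -36.65° stays -36.65°.
Negative ⇒ the second point lies to the west; separation 36.65°.

36.65° west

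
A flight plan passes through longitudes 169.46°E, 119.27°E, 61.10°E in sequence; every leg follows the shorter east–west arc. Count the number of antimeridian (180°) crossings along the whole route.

Leg 1: +169.46° → +119.27°, shortest Δλ = -50.19° (west) — does not cross 180°.
Leg 2: +119.27° → +61.10°, shortest Δλ = -58.17° (west) — does not cross 180°.
Total crossings: 0.

0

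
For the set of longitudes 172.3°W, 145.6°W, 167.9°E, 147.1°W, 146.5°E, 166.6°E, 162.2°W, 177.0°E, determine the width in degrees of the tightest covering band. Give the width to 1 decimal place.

67.9°

Sort the longitudes: -172.3°, -162.2°, -147.1°, -145.6°, +146.5°, +166.6°, +167.9°, +177.0°.
Eastward gaps between consecutive values (wrapping around): 10.1°, 15.1°, 1.5°, 292.1°, 20.1°, 1.3°, 9.1°, 10.7°.
Largest gap = 292.1° ⇒ minimal covering band is its complement: 360° − 292.1° = 67.9°.
Band runs from +146.5° eastward to -145.6°, crossing the antimeridian.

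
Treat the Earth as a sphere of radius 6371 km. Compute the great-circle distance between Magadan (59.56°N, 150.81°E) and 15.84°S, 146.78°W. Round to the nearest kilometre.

10069 km

Δλ = -146.78 − 150.81 = -297.59°; wrapped into (−180°, 180°]: 62.41°.
Δφ = -15.84 − 59.56 = -75.40°.
a = sin²(Δφ/2) + cos φ₁ · cos φ₂ · sin²(Δλ/2) = 0.504797.
c = 2·atan2(√a, √(1−a)) = 1.58039 rad → d = 6371·c ≈ 10068.67 km.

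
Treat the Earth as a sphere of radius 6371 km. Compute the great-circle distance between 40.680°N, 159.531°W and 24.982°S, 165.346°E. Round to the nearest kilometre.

Δλ = 165.346 − -159.531 = 324.877°; wrapped into (−180°, 180°]: -35.123°.
Δφ = -24.982 − 40.680 = -65.662°.
a = sin²(Δφ/2) + cos φ₁ · cos φ₂ · sin²(Δλ/2) = 0.356523.
c = 2·atan2(√a, √(1−a)) = 1.27975 rad → d = 6371·c ≈ 8153.29 km.

8153 km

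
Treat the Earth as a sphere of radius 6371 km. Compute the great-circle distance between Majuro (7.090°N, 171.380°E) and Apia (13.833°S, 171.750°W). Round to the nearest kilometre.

2980 km

Δλ = -171.750 − 171.380 = -343.130°; wrapped into (−180°, 180°]: 16.870°.
Δφ = -13.833 − 7.090 = -20.923°.
a = sin²(Δφ/2) + cos φ₁ · cos φ₂ · sin²(Δλ/2) = 0.053703.
c = 2·atan2(√a, √(1−a)) = 0.46773 rad → d = 6371·c ≈ 2979.90 km.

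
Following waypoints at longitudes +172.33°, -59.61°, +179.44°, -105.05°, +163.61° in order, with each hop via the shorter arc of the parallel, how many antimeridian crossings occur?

Leg 1: +172.33° → -59.61°, shortest Δλ = 128.06° (east) — crosses 180°.
Leg 2: -59.61° → +179.44°, shortest Δλ = -120.95° (west) — crosses 180°.
Leg 3: +179.44° → -105.05°, shortest Δλ = 75.51° (east) — crosses 180°.
Leg 4: -105.05° → +163.61°, shortest Δλ = -91.34° (west) — crosses 180°.
Total crossings: 4.

4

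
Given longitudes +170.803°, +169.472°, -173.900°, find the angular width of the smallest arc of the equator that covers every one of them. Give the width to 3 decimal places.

Sort the longitudes: -173.900°, +169.472°, +170.803°.
Eastward gaps between consecutive values (wrapping around): 343.372°, 1.331°, 15.297°.
Largest gap = 343.372° ⇒ minimal covering band is its complement: 360° − 343.372° = 16.628°.
Band runs from +169.472° eastward to -173.900°, crossing the antimeridian.

16.628°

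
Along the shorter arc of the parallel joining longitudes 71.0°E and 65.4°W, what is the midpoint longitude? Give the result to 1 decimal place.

2.8°E

Signed shortest Δλ from +71.0° to -65.4° is -136.4°.
Midpoint longitude = +71.0° + (-136.4°)/2 = +71.0° − 68.2° = +2.8°.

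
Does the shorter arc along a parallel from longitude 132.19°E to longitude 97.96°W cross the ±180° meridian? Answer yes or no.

Naïve |-97.96 − 132.19| = 230.15° > 180°, so the shorter arc goes the other way round — across 180°.
Signed shortest Δλ = ((-97.96 − 132.19 + 180) mod 360) − 180 = 129.85°.
Going east by 129.85° from +132.19° passes through 180° before reaching -97.96°.

Yes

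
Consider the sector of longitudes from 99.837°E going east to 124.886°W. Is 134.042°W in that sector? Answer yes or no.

Band width going east from +99.837° to -124.886°: ((-124.886 − 99.837) mod 360) = 135.277°.
Offset of -134.042° east of the west edge: ((-134.042 − 99.837) mod 360) = 126.121°.
126.121° ≤ 135.277° ⇒ inside.

Yes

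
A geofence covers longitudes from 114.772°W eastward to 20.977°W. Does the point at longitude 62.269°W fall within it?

Yes

Band width going east from -114.772° to -20.977°: ((-20.977 − -114.772) mod 360) = 93.795°.
Offset of -62.269° east of the west edge: ((-62.269 − -114.772) mod 360) = 52.503°.
52.503° ≤ 93.795° ⇒ inside.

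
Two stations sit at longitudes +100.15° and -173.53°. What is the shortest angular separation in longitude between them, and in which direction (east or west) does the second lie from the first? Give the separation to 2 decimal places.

86.32° east

Raw difference: -173.53 − 100.15 = -273.68°.
Normalise into (−180°, 180°]: -273.68° + 360° = 86.32°.
Positive ⇒ the second point lies to the east; separation 86.32°.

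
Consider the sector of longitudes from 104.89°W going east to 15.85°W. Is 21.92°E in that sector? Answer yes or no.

No

Band width going east from -104.89° to -15.85°: ((-15.85 − -104.89) mod 360) = 89.04°.
Offset of +21.92° east of the west edge: ((21.92 − -104.89) mod 360) = 126.81°.
126.81° > 89.04° ⇒ outside.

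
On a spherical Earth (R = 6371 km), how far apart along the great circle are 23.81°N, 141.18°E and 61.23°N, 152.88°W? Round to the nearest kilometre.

Δλ = -152.88 − 141.18 = -294.06°; wrapped into (−180°, 180°]: 65.94°.
Δφ = 61.23 − 23.81 = 37.42°.
a = sin²(Δφ/2) + cos φ₁ · cos φ₂ · sin²(Δλ/2) = 0.233304.
c = 2·atan2(√a, √(1−a)) = 1.00819 rad → d = 6371·c ≈ 6423.19 km.

6423 km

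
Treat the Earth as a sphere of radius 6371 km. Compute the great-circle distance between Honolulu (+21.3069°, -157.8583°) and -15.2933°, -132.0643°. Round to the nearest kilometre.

Δλ = -132.0643 − -157.8583 = 25.7940°.
Δφ = -15.2933 − 21.3069 = -36.6002°.
a = sin²(Δφ/2) + cos φ₁ · cos φ₂ · sin²(Δλ/2) = 0.143361.
c = 2·atan2(√a, √(1−a)) = 0.77663 rad → d = 6371·c ≈ 4947.93 km.

4948 km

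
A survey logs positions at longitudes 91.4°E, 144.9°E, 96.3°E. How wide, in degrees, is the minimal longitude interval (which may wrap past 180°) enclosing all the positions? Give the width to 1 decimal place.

53.5°

Sort the longitudes: +91.4°, +96.3°, +144.9°.
Eastward gaps between consecutive values (wrapping around): 4.9°, 48.6°, 306.5°.
Largest gap = 306.5° ⇒ minimal covering band is its complement: 360° − 306.5° = 53.5°.
Band runs from +91.4° eastward to +144.9°.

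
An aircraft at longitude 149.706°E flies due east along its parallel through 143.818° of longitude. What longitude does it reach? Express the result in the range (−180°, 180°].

Start at +149.706°; shift +143.818° → +293.524°.
+293.524° lies outside (−180°, 180°]; subtract 360° → -66.476°.

66.476°W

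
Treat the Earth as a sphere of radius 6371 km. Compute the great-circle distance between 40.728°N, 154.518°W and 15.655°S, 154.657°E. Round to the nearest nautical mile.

4410 nmi

Δλ = 154.657 − -154.518 = 309.175°; wrapped into (−180°, 180°]: -50.825°.
Δφ = -15.655 − 40.728 = -56.383°.
a = sin²(Δφ/2) + cos φ₁ · cos φ₂ · sin²(Δλ/2) = 0.357559.
c = 2·atan2(√a, √(1−a)) = 1.28191 rad → d = 6371·c ≈ 8167.07 km ≈ 4409.86 nmi.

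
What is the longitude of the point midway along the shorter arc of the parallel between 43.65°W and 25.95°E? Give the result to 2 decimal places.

8.85°W

Signed shortest Δλ from -43.65° to +25.95° is +69.60°.
Midpoint longitude = -43.65° + (+69.60°)/2 = -43.65° + 34.80° = -8.85°.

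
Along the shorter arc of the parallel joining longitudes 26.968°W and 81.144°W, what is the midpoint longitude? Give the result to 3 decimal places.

54.056°W

Signed shortest Δλ from -26.968° to -81.144° is -54.176°.
Midpoint longitude = -26.968° + (-54.176°)/2 = -26.968° − 27.088° = -54.056°.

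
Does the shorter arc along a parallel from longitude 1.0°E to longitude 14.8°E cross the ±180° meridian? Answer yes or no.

Signed shortest Δλ = ((14.8 − 1.0 + 180) mod 360) − 180 = 13.8°.
Going east by 13.8° from +1.0° reaches +14.8° without touching 180°.

No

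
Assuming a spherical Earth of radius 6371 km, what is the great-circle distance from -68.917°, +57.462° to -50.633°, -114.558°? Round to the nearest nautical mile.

Δλ = -114.558 − 57.462 = -172.020°.
Δφ = -50.633 − -68.917 = 18.284°.
a = sin²(Δφ/2) + cos φ₁ · cos φ₂ · sin²(Δλ/2) = 0.252304.
c = 2·atan2(√a, √(1−a)) = 1.05251 rad → d = 6371·c ≈ 6705.54 km ≈ 3620.70 nmi.

3621 nmi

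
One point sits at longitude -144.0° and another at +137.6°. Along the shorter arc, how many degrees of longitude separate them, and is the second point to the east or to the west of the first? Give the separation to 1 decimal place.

78.4° west

Raw difference: 137.6 − -144.0 = 281.6°.
Normalise into (−180°, 180°]: 281.6° − 360° = -78.4°.
Negative ⇒ the second point lies to the west; separation 78.4°.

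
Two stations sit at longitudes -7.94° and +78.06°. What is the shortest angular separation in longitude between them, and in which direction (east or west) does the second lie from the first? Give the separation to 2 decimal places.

Raw difference: 78.06 − -7.94 = 86.0°.
Normalise into (−180°, 180°]: 86.0° stays 86.0°.
Positive ⇒ the second point lies to the east; separation 86.00°.

86.00° east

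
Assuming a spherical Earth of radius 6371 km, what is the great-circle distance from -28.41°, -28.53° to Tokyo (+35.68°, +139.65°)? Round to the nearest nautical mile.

Δλ = 139.65 − -28.53 = 168.18°.
Δφ = 35.68 − -28.41 = 64.09°.
a = sin²(Δφ/2) + cos φ₁ · cos φ₂ · sin²(Δλ/2) = 0.988406.
c = 2·atan2(√a, √(1−a)) = 2.92582 rad → d = 6371·c ≈ 18640.40 km ≈ 10065.01 nmi.

10065 nmi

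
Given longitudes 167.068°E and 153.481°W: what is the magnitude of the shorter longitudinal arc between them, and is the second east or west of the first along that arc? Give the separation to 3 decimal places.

39.451° east

Raw difference: -153.481 − 167.068 = -320.549°.
Normalise into (−180°, 180°]: -320.549° + 360° = 39.451°.
Positive ⇒ the second point lies to the east; separation 39.451°.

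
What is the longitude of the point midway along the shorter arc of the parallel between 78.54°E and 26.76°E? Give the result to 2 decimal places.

52.65°E

Signed shortest Δλ from +78.54° to +26.76° is -51.78°.
Midpoint longitude = +78.54° + (-51.78°)/2 = +78.54° − 25.89° = +52.65°.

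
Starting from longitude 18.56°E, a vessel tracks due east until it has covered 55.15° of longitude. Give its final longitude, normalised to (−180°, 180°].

Start at +18.56°; shift +55.15° → +73.71°.
+73.71° already lies in (−180°, 180°].

73.71°E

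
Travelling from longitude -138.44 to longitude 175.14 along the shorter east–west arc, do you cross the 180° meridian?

Naïve |175.14 − -138.44| = 313.58° > 180°, so the shorter arc goes the other way round — across 180°.
Signed shortest Δλ = ((175.14 − -138.44 + 180) mod 360) − 180 = -46.42°.
Going west by 46.42° from -138.44° passes through 180° before reaching +175.14°.

Yes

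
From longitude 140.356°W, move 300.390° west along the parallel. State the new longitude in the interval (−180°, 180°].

Start at -140.356°; shift −300.390° → -440.746°.
-440.746° lies outside (−180°, 180°]; add 360° → -80.746°.

80.746°W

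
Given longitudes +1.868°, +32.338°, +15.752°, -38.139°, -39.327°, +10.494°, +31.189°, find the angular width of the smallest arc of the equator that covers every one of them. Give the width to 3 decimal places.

Sort the longitudes: -39.327°, -38.139°, +1.868°, +10.494°, +15.752°, +31.189°, +32.338°.
Eastward gaps between consecutive values (wrapping around): 1.188°, 40.007°, 8.626°, 5.258°, 15.437°, 1.149°, 288.335°.
Largest gap = 288.335° ⇒ minimal covering band is its complement: 360° − 288.335° = 71.665°.
Band runs from -39.327° eastward to +32.338°.

71.665°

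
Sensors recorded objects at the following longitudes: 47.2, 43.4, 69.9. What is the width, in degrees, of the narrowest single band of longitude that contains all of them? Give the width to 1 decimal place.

26.5°

Sort the longitudes: +43.4°, +47.2°, +69.9°.
Eastward gaps between consecutive values (wrapping around): 3.8°, 22.7°, 333.5°.
Largest gap = 333.5° ⇒ minimal covering band is its complement: 360° − 333.5° = 26.5°.
Band runs from +43.4° eastward to +69.9°.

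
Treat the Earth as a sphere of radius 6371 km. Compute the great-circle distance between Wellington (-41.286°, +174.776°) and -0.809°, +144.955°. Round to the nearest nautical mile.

Δλ = 144.955 − 174.776 = -29.821°.
Δφ = -0.809 − -41.286 = 40.477°.
a = sin²(Δφ/2) + cos φ₁ · cos φ₂ · sin²(Δλ/2) = 0.169412.
c = 2·atan2(√a, √(1−a)) = 0.84841 rad → d = 6371·c ≈ 5405.23 km ≈ 2918.59 nmi.

2919 nmi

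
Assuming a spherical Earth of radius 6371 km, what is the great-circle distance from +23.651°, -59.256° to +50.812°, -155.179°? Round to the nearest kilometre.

Δλ = -155.179 − -59.256 = -95.923°.
Δφ = 50.812 − 23.651 = 27.161°.
a = sin²(Δφ/2) + cos φ₁ · cos φ₂ · sin²(Δλ/2) = 0.374397.
c = 2·atan2(√a, √(1−a)) = 1.31687 rad → d = 6371·c ≈ 8389.78 km.

8390 km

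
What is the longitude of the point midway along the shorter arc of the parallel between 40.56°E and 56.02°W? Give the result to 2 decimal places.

7.73°W

Signed shortest Δλ from +40.56° to -56.02° is -96.58°.
Midpoint longitude = +40.56° + (-96.58°)/2 = +40.56° − 48.29° = -7.73°.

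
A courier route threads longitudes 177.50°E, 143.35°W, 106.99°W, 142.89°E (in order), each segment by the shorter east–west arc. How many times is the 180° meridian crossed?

2

Leg 1: +177.50° → -143.35°, shortest Δλ = 39.15° (east) — crosses 180°.
Leg 2: -143.35° → -106.99°, shortest Δλ = 36.36° (east) — does not cross 180°.
Leg 3: -106.99° → +142.89°, shortest Δλ = -110.12° (west) — crosses 180°.
Total crossings: 2.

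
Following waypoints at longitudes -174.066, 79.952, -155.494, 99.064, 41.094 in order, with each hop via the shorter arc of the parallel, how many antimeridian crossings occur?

3

Leg 1: -174.066° → +79.952°, shortest Δλ = -105.982° (west) — crosses 180°.
Leg 2: +79.952° → -155.494°, shortest Δλ = 124.554° (east) — crosses 180°.
Leg 3: -155.494° → +99.064°, shortest Δλ = -105.442° (west) — crosses 180°.
Leg 4: +99.064° → +41.094°, shortest Δλ = -57.97° (west) — does not cross 180°.
Total crossings: 3.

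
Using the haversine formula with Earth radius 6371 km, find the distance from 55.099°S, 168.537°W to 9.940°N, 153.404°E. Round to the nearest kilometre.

8052 km

Δλ = 153.404 − -168.537 = 321.941°; wrapped into (−180°, 180°]: -38.059°.
Δφ = 9.940 − -55.099 = 65.039°.
a = sin²(Δφ/2) + cos φ₁ · cos φ₂ · sin²(Δλ/2) = 0.348914.
c = 2·atan2(√a, √(1−a)) = 1.26383 rad → d = 6371·c ≈ 8051.83 km.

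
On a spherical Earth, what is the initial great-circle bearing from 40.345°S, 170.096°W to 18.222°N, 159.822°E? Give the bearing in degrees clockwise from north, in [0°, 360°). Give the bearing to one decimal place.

Δλ = 159.822 − -170.096 = 329.918°; wrapped into (−180°, 180°]: -30.082°.
θ = atan2( sin Δλ · cos φ₂ , cos φ₁ · sin φ₂ − sin φ₁ · cos φ₂ · cos Δλ )
  = atan2(-0.47610, 0.77043) = -31.715° → normalised to [0°, 360°): 328.285°.

328.3°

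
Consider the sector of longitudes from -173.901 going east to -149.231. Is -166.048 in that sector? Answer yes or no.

Band width going east from -173.901° to -149.231°: ((-149.231 − -173.901) mod 360) = 24.670°.
Offset of -166.048° east of the west edge: ((-166.048 − -173.901) mod 360) = 7.853°.
7.853° ≤ 24.670° ⇒ inside.

Yes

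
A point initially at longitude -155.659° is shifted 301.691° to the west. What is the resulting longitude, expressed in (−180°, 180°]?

Start at -155.659°; shift −301.691° → -457.350°.
-457.350° lies outside (−180°, 180°]; add 360° → -97.350°.

-97.350°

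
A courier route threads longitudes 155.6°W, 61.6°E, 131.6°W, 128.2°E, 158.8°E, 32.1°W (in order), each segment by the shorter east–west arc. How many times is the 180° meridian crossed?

4

Leg 1: -155.6° → +61.6°, shortest Δλ = -142.8° (west) — crosses 180°.
Leg 2: +61.6° → -131.6°, shortest Δλ = 166.8° (east) — crosses 180°.
Leg 3: -131.6° → +128.2°, shortest Δλ = -100.2° (west) — crosses 180°.
Leg 4: +128.2° → +158.8°, shortest Δλ = 30.6° (east) — does not cross 180°.
Leg 5: +158.8° → -32.1°, shortest Δλ = 169.1° (east) — crosses 180°.
Total crossings: 4.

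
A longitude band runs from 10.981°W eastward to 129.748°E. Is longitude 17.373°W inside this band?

No

Band width going east from -10.981° to +129.748°: ((129.748 − -10.981) mod 360) = 140.729°.
Offset of -17.373° east of the west edge: ((-17.373 − -10.981) mod 360) = 353.608°.
353.608° > 140.729° ⇒ outside.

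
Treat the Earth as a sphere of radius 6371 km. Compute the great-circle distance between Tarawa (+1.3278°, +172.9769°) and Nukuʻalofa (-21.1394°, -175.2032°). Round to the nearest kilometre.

Δλ = -175.2032 − 172.9769 = -348.1801°; wrapped into (−180°, 180°]: 11.8199°.
Δφ = -21.1394 − 1.3278 = -22.4672°.
a = sin²(Δφ/2) + cos φ₁ · cos φ₂ · sin²(Δλ/2) = 0.047837.
c = 2·atan2(√a, √(1−a)) = 0.44100 rad → d = 6371·c ≈ 2809.59 km.

2810 km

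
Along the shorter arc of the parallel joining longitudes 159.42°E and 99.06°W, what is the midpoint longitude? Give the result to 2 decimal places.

Signed shortest Δλ from +159.42° to -99.06° is +101.52°.
Midpoint longitude = +159.42° + (+101.52°)/2 = +159.42° + 50.76° = +210.18°.
Normalise into (−180°, 180°]: -149.82°.
(The naïve average (+159.42 + -99.06)/2 = 30.18° is on the wrong side of the globe.)

149.82°W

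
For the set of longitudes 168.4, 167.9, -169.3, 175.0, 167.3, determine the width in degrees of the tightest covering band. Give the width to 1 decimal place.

Sort the longitudes: -169.3°, +167.3°, +167.9°, +168.4°, +175.0°.
Eastward gaps between consecutive values (wrapping around): 336.6°, 0.6°, 0.5°, 6.6°, 15.7°.
Largest gap = 336.6° ⇒ minimal covering band is its complement: 360° − 336.6° = 23.4°.
Band runs from +167.3° eastward to -169.3°, crossing the antimeridian.

23.4°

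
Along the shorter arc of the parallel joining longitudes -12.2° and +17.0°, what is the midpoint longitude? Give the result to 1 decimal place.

Signed shortest Δλ from -12.2° to +17.0° is +29.2°.
Midpoint longitude = -12.2° + (+29.2°)/2 = -12.2° + 14.6° = +2.4°.

+2.4°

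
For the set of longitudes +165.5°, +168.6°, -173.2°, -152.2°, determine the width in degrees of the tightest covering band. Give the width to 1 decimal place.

42.3°

Sort the longitudes: -173.2°, -152.2°, +165.5°, +168.6°.
Eastward gaps between consecutive values (wrapping around): 21.0°, 317.7°, 3.1°, 18.2°.
Largest gap = 317.7° ⇒ minimal covering band is its complement: 360° − 317.7° = 42.3°.
Band runs from +165.5° eastward to -152.2°, crossing the antimeridian.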